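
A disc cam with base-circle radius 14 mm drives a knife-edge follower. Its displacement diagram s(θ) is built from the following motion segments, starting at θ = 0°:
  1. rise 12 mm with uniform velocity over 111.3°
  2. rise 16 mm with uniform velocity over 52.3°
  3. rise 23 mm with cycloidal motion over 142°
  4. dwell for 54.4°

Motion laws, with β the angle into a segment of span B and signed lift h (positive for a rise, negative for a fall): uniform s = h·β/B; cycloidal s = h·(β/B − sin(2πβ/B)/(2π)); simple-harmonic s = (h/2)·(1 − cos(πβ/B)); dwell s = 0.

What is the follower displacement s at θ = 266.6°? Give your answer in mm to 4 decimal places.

seg 1 [0°–111.3°] uniform, h=12: full span → s += 12 → s = 12.0000
seg 2 [111.3°–163.6°] uniform, h=16: full span → s += 16 → s = 28.0000
seg 3 [163.6°–305.6°] cycloidal, h=23: θ=266.6° here. β=103, B=142. 23·(0.7254 − sin(2π·0.7254)/(2π)) = 20.2999 → s = 48.2999

48.2999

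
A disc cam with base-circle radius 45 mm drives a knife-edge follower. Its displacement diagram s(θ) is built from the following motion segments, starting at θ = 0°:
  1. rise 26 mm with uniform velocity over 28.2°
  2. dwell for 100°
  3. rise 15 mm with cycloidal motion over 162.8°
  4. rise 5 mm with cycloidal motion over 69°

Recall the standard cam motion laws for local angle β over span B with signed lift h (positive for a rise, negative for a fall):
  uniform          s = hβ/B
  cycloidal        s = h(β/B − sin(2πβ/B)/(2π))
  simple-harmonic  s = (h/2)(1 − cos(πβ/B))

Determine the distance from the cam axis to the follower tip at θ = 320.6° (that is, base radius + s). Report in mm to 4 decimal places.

seg 1 [0°–28.2°] uniform, h=26: full span → s += 26 → s = 26.0000
seg 2 [28.2°–128.2°] dwell: s stays 26.0000
seg 3 [128.2°–291°] cycloidal, h=15: full span → s += 15 → s = 41.0000
seg 4 [291°–360°] cycloidal, h=5: θ=320.6° here. β=29.6, B=69. 5·(0.4290 − sin(2π·0.4290)/(2π)) = 1.8015 → s = 42.8015
radial distance = base radius + s = 45 + 42.8015 = 87.8015

87.8015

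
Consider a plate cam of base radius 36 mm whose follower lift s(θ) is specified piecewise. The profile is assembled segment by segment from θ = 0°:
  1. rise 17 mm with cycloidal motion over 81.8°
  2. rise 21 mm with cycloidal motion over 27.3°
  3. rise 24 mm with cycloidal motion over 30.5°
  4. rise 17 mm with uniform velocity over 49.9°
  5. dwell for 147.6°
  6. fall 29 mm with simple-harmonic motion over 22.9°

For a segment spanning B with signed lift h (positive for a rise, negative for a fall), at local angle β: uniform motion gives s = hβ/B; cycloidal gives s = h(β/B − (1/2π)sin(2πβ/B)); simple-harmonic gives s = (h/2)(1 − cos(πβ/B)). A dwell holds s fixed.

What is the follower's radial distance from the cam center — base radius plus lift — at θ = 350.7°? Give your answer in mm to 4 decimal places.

seg 1 [0°–81.8°] cycloidal, h=17: full span → s += 17 → s = 17.0000
seg 2 [81.8°–109.1°] cycloidal, h=21: full span → s += 21 → s = 38.0000
seg 3 [109.1°–139.6°] cycloidal, h=24: full span → s += 24 → s = 62.0000
seg 4 [139.6°–189.5°] uniform, h=17: full span → s += 17 → s = 79.0000
seg 5 [189.5°–337.1°] dwell: s stays 79.0000
seg 6 [337.1°–360°] simple-harmonic, h=-29: θ=350.7° here. β=13.6, B=22.9. -29/2·(1 − cos(π·0.5939)) = -18.7151 → s = 60.2849
radial distance = base radius + s = 36 + 60.2849 = 96.2849

96.2849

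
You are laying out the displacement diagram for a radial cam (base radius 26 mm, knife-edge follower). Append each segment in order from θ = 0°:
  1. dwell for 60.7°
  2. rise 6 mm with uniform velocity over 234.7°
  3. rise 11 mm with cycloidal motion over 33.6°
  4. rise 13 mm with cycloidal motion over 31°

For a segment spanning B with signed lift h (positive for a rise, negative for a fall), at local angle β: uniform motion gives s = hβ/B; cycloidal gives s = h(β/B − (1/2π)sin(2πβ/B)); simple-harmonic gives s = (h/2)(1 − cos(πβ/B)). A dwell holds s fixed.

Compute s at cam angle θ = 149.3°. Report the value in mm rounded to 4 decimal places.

seg 1 [0°–60.7°] dwell: s stays 0.0000
seg 2 [60.7°–295.4°] uniform, h=6: θ=149.3° here. β=88.6, B=234.7. 6·88.6/234.7 = 2.2650 → s = 2.2650

2.2650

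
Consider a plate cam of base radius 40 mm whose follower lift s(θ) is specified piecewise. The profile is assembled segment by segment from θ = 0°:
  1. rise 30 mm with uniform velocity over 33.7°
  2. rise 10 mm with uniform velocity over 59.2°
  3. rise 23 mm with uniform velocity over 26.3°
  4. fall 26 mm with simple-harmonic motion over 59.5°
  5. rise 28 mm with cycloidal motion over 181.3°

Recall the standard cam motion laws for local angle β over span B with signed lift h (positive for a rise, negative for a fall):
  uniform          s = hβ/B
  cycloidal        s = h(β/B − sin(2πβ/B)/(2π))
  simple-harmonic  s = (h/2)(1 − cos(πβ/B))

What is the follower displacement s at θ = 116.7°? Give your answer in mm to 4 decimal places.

seg 1 [0°–33.7°] uniform, h=30: full span → s += 30 → s = 30.0000
seg 2 [33.7°–92.9°] uniform, h=10: full span → s += 10 → s = 40.0000
seg 3 [92.9°–119.2°] uniform, h=23: θ=116.7° here. β=23.8, B=26.3. 23·23.8/26.3 = 20.8137 → s = 60.8137

60.8137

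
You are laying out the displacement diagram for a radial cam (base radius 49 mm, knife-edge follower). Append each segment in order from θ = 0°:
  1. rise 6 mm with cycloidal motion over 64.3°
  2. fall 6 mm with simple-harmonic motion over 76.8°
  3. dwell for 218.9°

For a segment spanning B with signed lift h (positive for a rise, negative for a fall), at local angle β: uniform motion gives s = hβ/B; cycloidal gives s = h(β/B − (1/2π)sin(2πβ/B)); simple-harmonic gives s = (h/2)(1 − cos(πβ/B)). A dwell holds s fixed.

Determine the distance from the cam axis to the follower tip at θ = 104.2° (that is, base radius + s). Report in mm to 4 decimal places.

seg 1 [0°–64.3°] cycloidal, h=6: full span → s += 6 → s = 6.0000
seg 2 [64.3°–141.1°] simple-harmonic, h=-6: θ=104.2° here. β=39.9, B=76.8. -6/2·(1 − cos(π·0.5195)) = -3.1840 → s = 2.8160
radial distance = base radius + s = 49 + 2.8160 = 51.8160

51.8160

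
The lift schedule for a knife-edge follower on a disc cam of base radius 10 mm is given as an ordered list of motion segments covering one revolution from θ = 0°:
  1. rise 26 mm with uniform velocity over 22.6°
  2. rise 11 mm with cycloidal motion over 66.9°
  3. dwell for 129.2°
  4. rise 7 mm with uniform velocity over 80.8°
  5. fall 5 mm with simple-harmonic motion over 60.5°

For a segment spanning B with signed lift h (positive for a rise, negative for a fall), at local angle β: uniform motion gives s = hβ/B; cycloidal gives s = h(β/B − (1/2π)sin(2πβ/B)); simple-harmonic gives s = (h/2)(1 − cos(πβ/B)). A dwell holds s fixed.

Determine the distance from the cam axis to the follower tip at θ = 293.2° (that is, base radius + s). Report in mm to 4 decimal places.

seg 1 [0°–22.6°] uniform, h=26: full span → s += 26 → s = 26.0000
seg 2 [22.6°–89.5°] cycloidal, h=11: full span → s += 11 → s = 37.0000
seg 3 [89.5°–218.7°] dwell: s stays 37.0000
seg 4 [218.7°–299.5°] uniform, h=7: θ=293.2° here. β=74.5, B=80.8. 7·74.5/80.8 = 6.4542 → s = 43.4542
radial distance = base radius + s = 10 + 43.4542 = 53.4542

53.4542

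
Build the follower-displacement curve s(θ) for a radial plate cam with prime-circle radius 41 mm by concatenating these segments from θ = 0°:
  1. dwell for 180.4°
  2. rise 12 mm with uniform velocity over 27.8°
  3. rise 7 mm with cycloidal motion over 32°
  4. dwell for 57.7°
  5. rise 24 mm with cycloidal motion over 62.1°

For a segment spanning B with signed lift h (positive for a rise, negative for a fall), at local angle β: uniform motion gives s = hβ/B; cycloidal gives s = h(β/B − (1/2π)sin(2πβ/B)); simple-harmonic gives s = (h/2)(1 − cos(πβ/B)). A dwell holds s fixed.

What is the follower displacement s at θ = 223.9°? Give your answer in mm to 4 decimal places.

seg 1 [0°–180.4°] dwell: s stays 0.0000
seg 2 [180.4°–208.2°] uniform, h=12: full span → s += 12 → s = 12.0000
seg 3 [208.2°–240.2°] cycloidal, h=7: θ=223.9° here. β=15.7, B=32. 7·(0.4906 − sin(2π·0.4906)/(2π)) = 3.3688 → s = 15.3688

15.3688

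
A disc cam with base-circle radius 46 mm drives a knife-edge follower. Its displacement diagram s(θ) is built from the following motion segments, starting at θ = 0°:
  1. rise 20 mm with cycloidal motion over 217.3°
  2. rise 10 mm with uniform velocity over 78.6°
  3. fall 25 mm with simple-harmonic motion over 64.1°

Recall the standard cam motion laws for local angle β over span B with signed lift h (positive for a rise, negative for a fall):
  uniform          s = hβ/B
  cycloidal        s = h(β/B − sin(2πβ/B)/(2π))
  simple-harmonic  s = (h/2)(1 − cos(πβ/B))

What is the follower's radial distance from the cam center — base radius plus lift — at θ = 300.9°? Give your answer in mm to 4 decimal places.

seg 1 [0°–217.3°] cycloidal, h=20: full span → s += 20 → s = 20.0000
seg 2 [217.3°–295.9°] uniform, h=10: full span → s += 10 → s = 30.0000
seg 3 [295.9°–360°] simple-harmonic, h=-25: θ=300.9° here. β=5, B=64.1. -25/2·(1 − cos(π·0.0780)) = -0.3734 → s = 29.6266
radial distance = base radius + s = 46 + 29.6266 = 75.6266

75.6266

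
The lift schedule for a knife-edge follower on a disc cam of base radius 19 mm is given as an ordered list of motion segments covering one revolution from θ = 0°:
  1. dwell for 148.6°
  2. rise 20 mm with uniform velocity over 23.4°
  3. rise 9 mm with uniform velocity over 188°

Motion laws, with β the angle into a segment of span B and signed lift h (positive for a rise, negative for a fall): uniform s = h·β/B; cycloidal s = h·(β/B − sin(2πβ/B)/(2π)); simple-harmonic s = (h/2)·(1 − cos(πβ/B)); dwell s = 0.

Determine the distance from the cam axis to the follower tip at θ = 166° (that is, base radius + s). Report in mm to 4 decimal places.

seg 1 [0°–148.6°] dwell: s stays 0.0000
seg 2 [148.6°–172°] uniform, h=20: θ=166° here. β=17.4, B=23.4. 20·17.4/23.4 = 14.8718 → s = 14.8718
radial distance = base radius + s = 19 + 14.8718 = 33.8718

33.8718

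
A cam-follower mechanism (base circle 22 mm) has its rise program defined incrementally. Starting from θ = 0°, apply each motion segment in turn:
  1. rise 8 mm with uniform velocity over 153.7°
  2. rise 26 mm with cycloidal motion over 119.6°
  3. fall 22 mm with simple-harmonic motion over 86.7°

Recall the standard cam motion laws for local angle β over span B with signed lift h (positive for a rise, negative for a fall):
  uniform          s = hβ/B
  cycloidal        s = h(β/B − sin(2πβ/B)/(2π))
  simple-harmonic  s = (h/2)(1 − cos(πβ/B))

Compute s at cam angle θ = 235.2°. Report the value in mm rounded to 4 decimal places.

seg 1 [0°–153.7°] uniform, h=8: full span → s += 8 → s = 8.0000
seg 2 [153.7°–273.3°] cycloidal, h=26: θ=235.2° here. β=81.5, B=119.6. 26·(0.6814 − sin(2π·0.6814)/(2π)) = 21.4774 → s = 29.4774

29.4774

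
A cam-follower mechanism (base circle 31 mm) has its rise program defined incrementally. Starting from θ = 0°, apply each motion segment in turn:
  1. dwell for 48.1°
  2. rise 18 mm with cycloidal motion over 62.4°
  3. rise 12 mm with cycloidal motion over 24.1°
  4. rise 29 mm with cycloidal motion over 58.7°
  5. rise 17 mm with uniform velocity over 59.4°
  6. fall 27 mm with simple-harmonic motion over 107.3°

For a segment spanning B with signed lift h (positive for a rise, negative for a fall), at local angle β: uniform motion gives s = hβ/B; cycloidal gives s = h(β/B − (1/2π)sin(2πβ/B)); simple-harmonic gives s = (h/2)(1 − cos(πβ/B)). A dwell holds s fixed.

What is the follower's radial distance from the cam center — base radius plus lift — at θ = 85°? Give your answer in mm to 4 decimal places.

seg 1 [0°–48.1°] dwell: s stays 0.0000
seg 2 [48.1°–110.5°] cycloidal, h=18: θ=85° here. β=36.9, B=62.4. 18·(0.5913 − sin(2π·0.5913)/(2π)) = 12.1997 → s = 12.1997
radial distance = base radius + s = 31 + 12.1997 = 43.1997

43.1997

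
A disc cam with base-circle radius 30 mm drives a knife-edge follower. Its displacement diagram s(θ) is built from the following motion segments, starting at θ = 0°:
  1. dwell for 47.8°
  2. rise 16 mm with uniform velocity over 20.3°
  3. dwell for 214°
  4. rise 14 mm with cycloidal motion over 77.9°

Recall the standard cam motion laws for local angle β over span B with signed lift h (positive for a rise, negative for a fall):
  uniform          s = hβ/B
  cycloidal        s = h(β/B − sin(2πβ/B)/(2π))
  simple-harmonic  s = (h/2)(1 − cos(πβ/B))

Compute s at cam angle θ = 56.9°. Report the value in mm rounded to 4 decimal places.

seg 1 [0°–47.8°] dwell: s stays 0.0000
seg 2 [47.8°–68.1°] uniform, h=16: θ=56.9° here. β=9.1, B=20.3. 16·9.1/20.3 = 7.1724 → s = 7.1724

7.1724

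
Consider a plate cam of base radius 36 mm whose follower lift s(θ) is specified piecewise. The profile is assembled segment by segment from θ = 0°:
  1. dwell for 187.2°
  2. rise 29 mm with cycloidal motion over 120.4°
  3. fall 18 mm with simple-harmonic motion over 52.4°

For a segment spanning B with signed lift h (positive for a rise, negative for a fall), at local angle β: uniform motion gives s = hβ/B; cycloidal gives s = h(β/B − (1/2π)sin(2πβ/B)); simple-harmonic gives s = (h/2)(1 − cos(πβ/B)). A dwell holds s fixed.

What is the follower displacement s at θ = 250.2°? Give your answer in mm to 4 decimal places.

seg 1 [0°–187.2°] dwell: s stays 0.0000
seg 2 [187.2°–307.6°] cycloidal, h=29: θ=250.2° here. β=63, B=120.4. 29·(0.5233 − sin(2π·0.5233)/(2π)) = 15.8464 → s = 15.8464

15.8464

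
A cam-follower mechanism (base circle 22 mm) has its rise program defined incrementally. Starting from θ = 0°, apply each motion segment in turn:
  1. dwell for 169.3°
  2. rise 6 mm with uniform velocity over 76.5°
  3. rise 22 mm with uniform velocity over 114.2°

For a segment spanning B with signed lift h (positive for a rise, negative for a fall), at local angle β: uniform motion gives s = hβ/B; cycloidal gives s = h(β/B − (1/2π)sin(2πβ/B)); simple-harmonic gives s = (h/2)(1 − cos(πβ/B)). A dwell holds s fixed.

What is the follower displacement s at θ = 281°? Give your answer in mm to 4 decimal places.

seg 1 [0°–169.3°] dwell: s stays 0.0000
seg 2 [169.3°–245.8°] uniform, h=6: full span → s += 6 → s = 6.0000
seg 3 [245.8°–360°] uniform, h=22: θ=281° here. β=35.2, B=114.2. 22·35.2/114.2 = 6.7811 → s = 12.7811

12.7811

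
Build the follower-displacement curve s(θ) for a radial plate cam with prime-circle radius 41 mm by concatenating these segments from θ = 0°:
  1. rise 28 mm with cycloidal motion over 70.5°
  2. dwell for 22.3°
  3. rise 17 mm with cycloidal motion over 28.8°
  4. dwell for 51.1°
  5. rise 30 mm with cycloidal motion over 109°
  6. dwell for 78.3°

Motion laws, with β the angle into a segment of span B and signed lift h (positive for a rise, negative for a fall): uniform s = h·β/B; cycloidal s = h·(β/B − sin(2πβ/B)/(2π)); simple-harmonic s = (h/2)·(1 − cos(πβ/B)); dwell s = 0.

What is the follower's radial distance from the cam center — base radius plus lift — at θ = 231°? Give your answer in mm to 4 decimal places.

seg 1 [0°–70.5°] cycloidal, h=28: full span → s += 28 → s = 28.0000
seg 2 [70.5°–92.8°] dwell: s stays 28.0000
seg 3 [92.8°–121.6°] cycloidal, h=17: full span → s += 17 → s = 45.0000
seg 4 [121.6°–172.7°] dwell: s stays 45.0000
seg 5 [172.7°–281.7°] cycloidal, h=30: θ=231° here. β=58.3, B=109. 30·(0.5349 − sin(2π·0.5349)/(2π)) = 17.0834 → s = 62.0834
radial distance = base radius + s = 41 + 62.0834 = 103.0834

103.0834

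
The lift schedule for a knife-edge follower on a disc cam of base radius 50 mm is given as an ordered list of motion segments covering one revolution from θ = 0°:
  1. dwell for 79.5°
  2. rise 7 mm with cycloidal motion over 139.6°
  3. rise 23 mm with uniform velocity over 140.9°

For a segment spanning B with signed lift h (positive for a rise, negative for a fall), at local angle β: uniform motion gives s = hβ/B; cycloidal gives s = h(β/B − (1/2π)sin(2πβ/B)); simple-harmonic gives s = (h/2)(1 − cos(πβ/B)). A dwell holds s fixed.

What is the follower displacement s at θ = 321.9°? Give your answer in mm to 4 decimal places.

seg 1 [0°–79.5°] dwell: s stays 0.0000
seg 2 [79.5°–219.1°] cycloidal, h=7: full span → s += 7 → s = 7.0000
seg 3 [219.1°–360°] uniform, h=23: θ=321.9° here. β=102.8, B=140.9. 23·102.8/140.9 = 16.7807 → s = 23.7807

23.7807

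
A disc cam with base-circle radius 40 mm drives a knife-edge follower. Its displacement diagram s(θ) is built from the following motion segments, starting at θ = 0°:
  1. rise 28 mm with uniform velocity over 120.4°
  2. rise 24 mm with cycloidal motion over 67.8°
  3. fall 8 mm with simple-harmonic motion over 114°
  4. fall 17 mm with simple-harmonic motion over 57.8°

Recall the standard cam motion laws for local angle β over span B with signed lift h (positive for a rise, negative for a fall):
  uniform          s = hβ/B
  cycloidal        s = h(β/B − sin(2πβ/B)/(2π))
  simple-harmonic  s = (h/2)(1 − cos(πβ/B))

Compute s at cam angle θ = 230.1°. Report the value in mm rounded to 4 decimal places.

seg 1 [0°–120.4°] uniform, h=28: full span → s += 28 → s = 28.0000
seg 2 [120.4°–188.2°] cycloidal, h=24: full span → s += 24 → s = 52.0000
seg 3 [188.2°–302.2°] simple-harmonic, h=-8: θ=230.1° here. β=41.9, B=114. -8/2·(1 − cos(π·0.3675)) = -2.3831 → s = 49.6169

49.6169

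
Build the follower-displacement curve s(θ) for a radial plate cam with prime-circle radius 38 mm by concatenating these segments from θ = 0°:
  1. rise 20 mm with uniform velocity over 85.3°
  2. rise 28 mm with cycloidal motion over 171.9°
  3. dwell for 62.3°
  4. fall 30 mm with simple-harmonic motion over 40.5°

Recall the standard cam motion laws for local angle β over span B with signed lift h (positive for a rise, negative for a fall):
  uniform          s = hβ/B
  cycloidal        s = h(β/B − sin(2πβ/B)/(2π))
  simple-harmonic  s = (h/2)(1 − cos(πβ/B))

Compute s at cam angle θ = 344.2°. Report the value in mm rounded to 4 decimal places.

seg 1 [0°–85.3°] uniform, h=20: full span → s += 20 → s = 20.0000
seg 2 [85.3°–257.2°] cycloidal, h=28: full span → s += 28 → s = 48.0000
seg 3 [257.2°–319.5°] dwell: s stays 48.0000
seg 4 [319.5°–360°] simple-harmonic, h=-30: θ=344.2° here. β=24.7, B=40.5. -30/2·(1 − cos(π·0.6099)) = -20.0756 → s = 27.9244

27.9244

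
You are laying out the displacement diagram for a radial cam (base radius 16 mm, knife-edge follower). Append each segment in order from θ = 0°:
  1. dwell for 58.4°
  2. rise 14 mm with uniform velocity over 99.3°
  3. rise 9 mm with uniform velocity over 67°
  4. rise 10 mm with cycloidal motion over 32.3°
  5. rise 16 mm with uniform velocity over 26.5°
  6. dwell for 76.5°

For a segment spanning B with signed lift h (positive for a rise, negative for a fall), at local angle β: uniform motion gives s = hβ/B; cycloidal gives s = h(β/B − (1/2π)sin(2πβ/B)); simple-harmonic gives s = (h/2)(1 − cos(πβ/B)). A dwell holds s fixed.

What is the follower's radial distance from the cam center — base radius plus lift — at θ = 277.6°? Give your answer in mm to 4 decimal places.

seg 1 [0°–58.4°] dwell: s stays 0.0000
seg 2 [58.4°–157.7°] uniform, h=14: full span → s += 14 → s = 14.0000
seg 3 [157.7°–224.7°] uniform, h=9: full span → s += 9 → s = 23.0000
seg 4 [224.7°–257°] cycloidal, h=10: full span → s += 10 → s = 33.0000
seg 5 [257°–283.5°] uniform, h=16: θ=277.6° here. β=20.6, B=26.5. 16·20.6/26.5 = 12.4377 → s = 45.4377
radial distance = base radius + s = 16 + 45.4377 = 61.4377

61.4377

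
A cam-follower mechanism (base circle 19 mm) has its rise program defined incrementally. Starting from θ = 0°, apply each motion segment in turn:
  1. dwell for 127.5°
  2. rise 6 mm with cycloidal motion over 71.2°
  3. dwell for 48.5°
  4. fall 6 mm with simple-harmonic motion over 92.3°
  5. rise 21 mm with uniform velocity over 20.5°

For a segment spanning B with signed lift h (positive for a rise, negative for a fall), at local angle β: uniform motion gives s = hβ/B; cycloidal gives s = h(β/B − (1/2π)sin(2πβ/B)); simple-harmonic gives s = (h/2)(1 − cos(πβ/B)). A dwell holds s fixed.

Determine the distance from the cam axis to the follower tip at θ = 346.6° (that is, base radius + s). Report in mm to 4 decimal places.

seg 1 [0°–127.5°] dwell: s stays 0.0000
seg 2 [127.5°–198.7°] cycloidal, h=6: full span → s += 6 → s = 6.0000
seg 3 [198.7°–247.2°] dwell: s stays 6.0000
seg 4 [247.2°–339.5°] simple-harmonic, h=-6: full span → s += -6 → s = 0.0000
seg 5 [339.5°–360°] uniform, h=21: θ=346.6° here. β=7.1, B=20.5. 21·7.1/20.5 = 7.2732 → s = 7.2732
radial distance = base radius + s = 19 + 7.2732 = 26.2732

26.2732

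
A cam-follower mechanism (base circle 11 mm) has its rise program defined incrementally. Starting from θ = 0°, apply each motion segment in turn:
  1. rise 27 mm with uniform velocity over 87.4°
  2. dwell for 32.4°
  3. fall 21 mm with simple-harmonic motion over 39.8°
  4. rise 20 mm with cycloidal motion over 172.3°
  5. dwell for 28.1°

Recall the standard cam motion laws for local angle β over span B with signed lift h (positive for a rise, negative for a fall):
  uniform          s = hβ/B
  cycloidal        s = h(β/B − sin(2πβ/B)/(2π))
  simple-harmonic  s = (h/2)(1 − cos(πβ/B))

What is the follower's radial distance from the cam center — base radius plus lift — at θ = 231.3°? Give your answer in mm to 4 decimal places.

seg 1 [0°–87.4°] uniform, h=27: full span → s += 27 → s = 27.0000
seg 2 [87.4°–119.8°] dwell: s stays 27.0000
seg 3 [119.8°–159.6°] simple-harmonic, h=-21: full span → s += -21 → s = 6.0000
seg 4 [159.6°–331.9°] cycloidal, h=20: θ=231.3° here. β=71.7, B=172.3. 20·(0.4161 − sin(2π·0.4161)/(2π)) = 6.7219 → s = 12.7219
radial distance = base radius + s = 11 + 12.7219 = 23.7219

23.7219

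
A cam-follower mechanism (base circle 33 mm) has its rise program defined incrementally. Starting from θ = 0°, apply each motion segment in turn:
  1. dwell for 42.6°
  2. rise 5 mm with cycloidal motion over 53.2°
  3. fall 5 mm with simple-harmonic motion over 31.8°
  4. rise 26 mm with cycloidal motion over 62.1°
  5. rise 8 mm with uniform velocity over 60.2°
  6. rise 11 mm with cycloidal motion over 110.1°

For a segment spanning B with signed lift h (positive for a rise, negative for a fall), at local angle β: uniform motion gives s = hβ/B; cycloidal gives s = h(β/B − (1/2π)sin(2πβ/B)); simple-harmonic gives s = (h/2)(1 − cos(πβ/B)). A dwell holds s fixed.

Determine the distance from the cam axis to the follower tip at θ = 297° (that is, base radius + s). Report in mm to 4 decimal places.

seg 1 [0°–42.6°] dwell: s stays 0.0000
seg 2 [42.6°–95.8°] cycloidal, h=5: full span → s += 5 → s = 5.0000
seg 3 [95.8°–127.6°] simple-harmonic, h=-5: full span → s += -5 → s = 0.0000
seg 4 [127.6°–189.7°] cycloidal, h=26: full span → s += 26 → s = 26.0000
seg 5 [189.7°–249.9°] uniform, h=8: full span → s += 8 → s = 34.0000
seg 6 [249.9°–360°] cycloidal, h=11: θ=297° here. β=47.1, B=110.1. 11·(0.4278 − sin(2π·0.4278)/(2π)) = 3.9384 → s = 37.9384
radial distance = base radius + s = 33 + 37.9384 = 70.9384

70.9384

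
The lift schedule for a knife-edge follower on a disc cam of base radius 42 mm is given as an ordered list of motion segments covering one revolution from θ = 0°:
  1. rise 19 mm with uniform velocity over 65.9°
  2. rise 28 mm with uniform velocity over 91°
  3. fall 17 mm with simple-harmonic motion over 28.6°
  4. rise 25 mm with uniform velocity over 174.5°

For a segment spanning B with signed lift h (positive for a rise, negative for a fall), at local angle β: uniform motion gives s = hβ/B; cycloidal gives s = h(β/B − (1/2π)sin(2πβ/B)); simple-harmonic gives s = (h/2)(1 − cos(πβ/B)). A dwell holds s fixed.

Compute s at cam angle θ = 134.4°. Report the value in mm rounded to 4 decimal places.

seg 1 [0°–65.9°] uniform, h=19: full span → s += 19 → s = 19.0000
seg 2 [65.9°–156.9°] uniform, h=28: θ=134.4° here. β=68.5, B=91. 28·68.5/91 = 21.0769 → s = 40.0769

40.0769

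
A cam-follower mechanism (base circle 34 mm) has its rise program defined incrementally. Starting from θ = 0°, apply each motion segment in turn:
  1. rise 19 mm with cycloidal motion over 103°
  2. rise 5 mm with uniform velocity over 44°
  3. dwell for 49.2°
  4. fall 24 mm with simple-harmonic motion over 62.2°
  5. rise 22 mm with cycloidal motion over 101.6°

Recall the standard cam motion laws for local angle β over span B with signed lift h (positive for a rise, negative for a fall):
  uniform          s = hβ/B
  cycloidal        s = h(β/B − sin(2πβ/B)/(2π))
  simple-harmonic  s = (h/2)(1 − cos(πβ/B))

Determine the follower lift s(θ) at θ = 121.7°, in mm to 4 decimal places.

seg 1 [0°–103°] cycloidal, h=19: full span → s += 19 → s = 19.0000
seg 2 [103°–147°] uniform, h=5: θ=121.7° here. β=18.7, B=44. 5·18.7/44 = 2.1250 → s = 21.1250

21.1250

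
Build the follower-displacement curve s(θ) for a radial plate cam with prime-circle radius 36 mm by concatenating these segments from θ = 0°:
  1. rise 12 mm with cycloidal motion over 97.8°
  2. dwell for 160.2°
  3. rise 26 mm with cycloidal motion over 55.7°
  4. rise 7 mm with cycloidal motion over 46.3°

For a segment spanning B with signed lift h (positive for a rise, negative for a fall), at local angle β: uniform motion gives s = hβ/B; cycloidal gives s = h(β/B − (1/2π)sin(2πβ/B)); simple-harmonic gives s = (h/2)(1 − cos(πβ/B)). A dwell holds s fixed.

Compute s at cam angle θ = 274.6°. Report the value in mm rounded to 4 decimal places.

seg 1 [0°–97.8°] cycloidal, h=12: full span → s += 12 → s = 12.0000
seg 2 [97.8°–258°] dwell: s stays 12.0000
seg 3 [258°–313.7°] cycloidal, h=26: θ=274.6° here. β=16.6, B=55.7. 26·(0.2980 − sin(2π·0.2980)/(2π)) = 3.7976 → s = 15.7976

15.7976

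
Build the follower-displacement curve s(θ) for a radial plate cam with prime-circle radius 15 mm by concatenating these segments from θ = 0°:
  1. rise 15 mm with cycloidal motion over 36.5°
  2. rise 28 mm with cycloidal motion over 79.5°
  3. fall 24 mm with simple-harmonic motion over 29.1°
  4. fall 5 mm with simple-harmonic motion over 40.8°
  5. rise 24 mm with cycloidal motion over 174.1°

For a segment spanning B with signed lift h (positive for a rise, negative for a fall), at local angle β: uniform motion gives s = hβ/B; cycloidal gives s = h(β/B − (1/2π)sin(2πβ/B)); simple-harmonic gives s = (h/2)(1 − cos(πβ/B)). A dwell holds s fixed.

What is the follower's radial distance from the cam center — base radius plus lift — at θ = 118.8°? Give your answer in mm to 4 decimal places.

seg 1 [0°–36.5°] cycloidal, h=15: full span → s += 15 → s = 15.0000
seg 2 [36.5°–116°] cycloidal, h=28: full span → s += 28 → s = 43.0000
seg 3 [116°–145.1°] simple-harmonic, h=-24: θ=118.8° here. β=2.8, B=29.1. -24/2·(1 − cos(π·0.0962)) = -0.5441 → s = 42.4559
radial distance = base radius + s = 15 + 42.4559 = 57.4559

57.4559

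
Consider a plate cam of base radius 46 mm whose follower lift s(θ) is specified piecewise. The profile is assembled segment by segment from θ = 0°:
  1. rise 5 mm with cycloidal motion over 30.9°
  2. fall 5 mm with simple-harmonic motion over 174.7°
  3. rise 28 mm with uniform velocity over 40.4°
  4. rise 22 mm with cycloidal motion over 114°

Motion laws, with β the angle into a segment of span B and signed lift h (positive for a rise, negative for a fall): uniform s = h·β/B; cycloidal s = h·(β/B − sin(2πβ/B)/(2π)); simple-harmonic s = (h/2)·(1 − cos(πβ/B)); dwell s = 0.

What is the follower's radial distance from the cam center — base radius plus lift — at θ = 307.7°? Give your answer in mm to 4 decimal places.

seg 1 [0°–30.9°] cycloidal, h=5: full span → s += 5 → s = 5.0000
seg 2 [30.9°–205.6°] simple-harmonic, h=-5: full span → s += -5 → s = 0.0000
seg 3 [205.6°–246°] uniform, h=28: full span → s += 28 → s = 28.0000
seg 4 [246°–360°] cycloidal, h=22: θ=307.7° here. β=61.7, B=114. 22·(0.5412 − sin(2π·0.5412)/(2π)) = 12.8039 → s = 40.8039
radial distance = base radius + s = 46 + 40.8039 = 86.8039

86.8039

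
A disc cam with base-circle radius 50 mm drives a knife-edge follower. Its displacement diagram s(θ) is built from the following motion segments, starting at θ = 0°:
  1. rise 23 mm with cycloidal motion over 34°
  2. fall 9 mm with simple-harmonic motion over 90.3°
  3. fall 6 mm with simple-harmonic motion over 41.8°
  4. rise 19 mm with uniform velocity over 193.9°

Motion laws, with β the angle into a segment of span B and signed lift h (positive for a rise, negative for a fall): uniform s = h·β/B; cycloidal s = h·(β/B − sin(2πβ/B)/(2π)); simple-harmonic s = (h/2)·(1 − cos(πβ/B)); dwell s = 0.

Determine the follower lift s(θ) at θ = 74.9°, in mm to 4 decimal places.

seg 1 [0°–34°] cycloidal, h=23: full span → s += 23 → s = 23.0000
seg 2 [34°–124.3°] simple-harmonic, h=-9: θ=74.9° here. β=40.9, B=90.3. -9/2·(1 − cos(π·0.4529)) = -3.8371 → s = 19.1629

19.1629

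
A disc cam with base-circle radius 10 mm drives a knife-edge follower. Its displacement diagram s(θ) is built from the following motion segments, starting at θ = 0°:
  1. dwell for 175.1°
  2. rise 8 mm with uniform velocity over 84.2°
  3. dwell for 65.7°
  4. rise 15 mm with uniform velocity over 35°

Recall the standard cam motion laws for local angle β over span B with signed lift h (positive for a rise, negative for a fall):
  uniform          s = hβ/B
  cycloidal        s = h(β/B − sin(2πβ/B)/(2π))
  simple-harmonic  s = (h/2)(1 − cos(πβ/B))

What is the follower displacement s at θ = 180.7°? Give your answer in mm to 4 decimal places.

seg 1 [0°–175.1°] dwell: s stays 0.0000
seg 2 [175.1°–259.3°] uniform, h=8: θ=180.7° here. β=5.6, B=84.2. 8·5.6/84.2 = 0.5321 → s = 0.5321

0.5321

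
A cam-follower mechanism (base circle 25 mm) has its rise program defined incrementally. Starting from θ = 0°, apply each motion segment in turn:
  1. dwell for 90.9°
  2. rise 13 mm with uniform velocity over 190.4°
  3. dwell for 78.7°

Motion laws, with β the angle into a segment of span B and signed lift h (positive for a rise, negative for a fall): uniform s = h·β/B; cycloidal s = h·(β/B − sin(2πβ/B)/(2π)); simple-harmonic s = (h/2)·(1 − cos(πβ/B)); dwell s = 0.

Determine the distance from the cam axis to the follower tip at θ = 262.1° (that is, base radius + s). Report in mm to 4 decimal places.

seg 1 [0°–90.9°] dwell: s stays 0.0000
seg 2 [90.9°–281.3°] uniform, h=13: θ=262.1° here. β=171.2, B=190.4. 13·171.2/190.4 = 11.6891 → s = 11.6891
radial distance = base radius + s = 25 + 11.6891 = 36.6891

36.6891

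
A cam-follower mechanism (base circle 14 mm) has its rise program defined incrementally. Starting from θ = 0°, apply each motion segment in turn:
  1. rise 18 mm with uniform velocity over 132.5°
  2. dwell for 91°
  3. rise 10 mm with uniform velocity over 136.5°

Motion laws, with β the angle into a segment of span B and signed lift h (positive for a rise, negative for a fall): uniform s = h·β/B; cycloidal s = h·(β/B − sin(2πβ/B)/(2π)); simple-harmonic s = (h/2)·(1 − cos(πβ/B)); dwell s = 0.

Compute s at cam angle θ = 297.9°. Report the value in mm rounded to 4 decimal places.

seg 1 [0°–132.5°] uniform, h=18: full span → s += 18 → s = 18.0000
seg 2 [132.5°–223.5°] dwell: s stays 18.0000
seg 3 [223.5°–360°] uniform, h=10: θ=297.9° here. β=74.4, B=136.5. 10·74.4/136.5 = 5.4505 → s = 23.4505

23.4505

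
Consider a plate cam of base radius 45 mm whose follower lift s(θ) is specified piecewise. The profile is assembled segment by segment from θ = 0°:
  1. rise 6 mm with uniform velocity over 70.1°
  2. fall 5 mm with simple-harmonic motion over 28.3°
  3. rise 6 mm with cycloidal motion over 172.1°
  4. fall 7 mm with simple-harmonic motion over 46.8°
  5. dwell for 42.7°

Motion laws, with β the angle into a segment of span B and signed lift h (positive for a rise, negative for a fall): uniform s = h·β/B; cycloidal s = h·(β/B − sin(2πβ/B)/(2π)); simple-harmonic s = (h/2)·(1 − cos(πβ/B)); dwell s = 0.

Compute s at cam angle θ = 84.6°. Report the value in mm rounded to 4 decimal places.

seg 1 [0°–70.1°] uniform, h=6: full span → s += 6 → s = 6.0000
seg 2 [70.1°–98.4°] simple-harmonic, h=-5: θ=84.6° here. β=14.5, B=28.3. -5/2·(1 − cos(π·0.5124)) = -2.5971 → s = 3.4029

3.4029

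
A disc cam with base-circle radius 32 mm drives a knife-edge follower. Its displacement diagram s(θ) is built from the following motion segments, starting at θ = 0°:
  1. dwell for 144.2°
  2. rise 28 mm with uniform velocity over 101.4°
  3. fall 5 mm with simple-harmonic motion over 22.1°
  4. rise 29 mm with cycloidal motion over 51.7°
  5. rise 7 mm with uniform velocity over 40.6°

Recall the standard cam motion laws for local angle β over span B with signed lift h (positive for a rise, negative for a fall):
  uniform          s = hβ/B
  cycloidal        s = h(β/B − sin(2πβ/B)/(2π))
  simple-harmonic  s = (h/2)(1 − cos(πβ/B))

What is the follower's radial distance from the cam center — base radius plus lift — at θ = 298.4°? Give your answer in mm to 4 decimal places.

seg 1 [0°–144.2°] dwell: s stays 0.0000
seg 2 [144.2°–245.6°] uniform, h=28: full span → s += 28 → s = 28.0000
seg 3 [245.6°–267.7°] simple-harmonic, h=-5: full span → s += -5 → s = 23.0000
seg 4 [267.7°–319.4°] cycloidal, h=29: θ=298.4° here. β=30.7, B=51.7. 29·(0.5938 − sin(2π·0.5938)/(2π)) = 19.7862 → s = 42.7862
radial distance = base radius + s = 32 + 42.7862 = 74.7862

74.7862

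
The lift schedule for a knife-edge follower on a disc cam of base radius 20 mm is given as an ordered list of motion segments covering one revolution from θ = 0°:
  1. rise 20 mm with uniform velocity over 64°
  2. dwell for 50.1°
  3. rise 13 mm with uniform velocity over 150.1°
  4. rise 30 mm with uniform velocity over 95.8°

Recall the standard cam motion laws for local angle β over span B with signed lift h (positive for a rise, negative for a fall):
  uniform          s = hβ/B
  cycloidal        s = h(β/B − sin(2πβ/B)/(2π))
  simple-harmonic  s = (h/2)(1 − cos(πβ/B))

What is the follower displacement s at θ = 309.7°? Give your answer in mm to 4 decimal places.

seg 1 [0°–64°] uniform, h=20: full span → s += 20 → s = 20.0000
seg 2 [64°–114.1°] dwell: s stays 20.0000
seg 3 [114.1°–264.2°] uniform, h=13: full span → s += 13 → s = 33.0000
seg 4 [264.2°–360°] uniform, h=30: θ=309.7° here. β=45.5, B=95.8. 30·45.5/95.8 = 14.2484 → s = 47.2484

47.2484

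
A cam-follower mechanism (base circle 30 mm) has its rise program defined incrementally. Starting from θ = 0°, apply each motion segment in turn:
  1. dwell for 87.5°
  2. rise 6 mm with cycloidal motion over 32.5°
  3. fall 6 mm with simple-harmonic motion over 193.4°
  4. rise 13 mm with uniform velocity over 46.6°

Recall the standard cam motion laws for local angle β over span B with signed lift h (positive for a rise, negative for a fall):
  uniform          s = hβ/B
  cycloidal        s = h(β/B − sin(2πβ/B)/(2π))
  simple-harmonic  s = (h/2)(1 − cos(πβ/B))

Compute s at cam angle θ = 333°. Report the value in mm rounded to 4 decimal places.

seg 1 [0°–87.5°] dwell: s stays 0.0000
seg 2 [87.5°–120°] cycloidal, h=6: full span → s += 6 → s = 6.0000
seg 3 [120°–313.4°] simple-harmonic, h=-6: full span → s += -6 → s = 0.0000
seg 4 [313.4°–360°] uniform, h=13: θ=333° here. β=19.6, B=46.6. 13·19.6/46.6 = 5.4678 → s = 5.4678

5.4678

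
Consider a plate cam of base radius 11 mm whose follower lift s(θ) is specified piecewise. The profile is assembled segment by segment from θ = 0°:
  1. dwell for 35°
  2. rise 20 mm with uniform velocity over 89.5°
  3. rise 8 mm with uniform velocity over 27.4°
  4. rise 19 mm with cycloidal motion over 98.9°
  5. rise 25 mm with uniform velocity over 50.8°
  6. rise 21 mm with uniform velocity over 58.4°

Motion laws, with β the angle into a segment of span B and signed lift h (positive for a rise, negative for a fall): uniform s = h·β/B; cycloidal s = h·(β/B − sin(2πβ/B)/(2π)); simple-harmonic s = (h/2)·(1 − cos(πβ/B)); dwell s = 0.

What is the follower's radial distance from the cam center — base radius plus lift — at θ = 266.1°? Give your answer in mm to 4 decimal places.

seg 1 [0°–35°] dwell: s stays 0.0000
seg 2 [35°–124.5°] uniform, h=20: full span → s += 20 → s = 20.0000
seg 3 [124.5°–151.9°] uniform, h=8: full span → s += 8 → s = 28.0000
seg 4 [151.9°–250.8°] cycloidal, h=19: full span → s += 19 → s = 47.0000
seg 5 [250.8°–301.6°] uniform, h=25: θ=266.1° here. β=15.3, B=50.8. 25·15.3/50.8 = 7.5295 → s = 54.5295
radial distance = base radius + s = 11 + 54.5295 = 65.5295

65.5295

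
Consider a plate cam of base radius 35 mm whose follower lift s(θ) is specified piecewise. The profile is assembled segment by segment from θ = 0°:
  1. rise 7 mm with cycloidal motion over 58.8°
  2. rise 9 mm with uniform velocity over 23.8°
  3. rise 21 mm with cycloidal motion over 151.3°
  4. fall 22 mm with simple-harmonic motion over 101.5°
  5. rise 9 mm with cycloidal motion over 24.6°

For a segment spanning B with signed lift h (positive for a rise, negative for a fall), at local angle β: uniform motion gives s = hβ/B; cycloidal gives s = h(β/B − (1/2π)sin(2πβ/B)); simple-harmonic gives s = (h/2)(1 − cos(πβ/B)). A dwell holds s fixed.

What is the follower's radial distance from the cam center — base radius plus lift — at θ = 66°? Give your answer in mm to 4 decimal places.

seg 1 [0°–58.8°] cycloidal, h=7: full span → s += 7 → s = 7.0000
seg 2 [58.8°–82.6°] uniform, h=9: θ=66° here. β=7.2, B=23.8. 9·7.2/23.8 = 2.7227 → s = 9.7227
radial distance = base radius + s = 35 + 9.7227 = 44.7227

44.7227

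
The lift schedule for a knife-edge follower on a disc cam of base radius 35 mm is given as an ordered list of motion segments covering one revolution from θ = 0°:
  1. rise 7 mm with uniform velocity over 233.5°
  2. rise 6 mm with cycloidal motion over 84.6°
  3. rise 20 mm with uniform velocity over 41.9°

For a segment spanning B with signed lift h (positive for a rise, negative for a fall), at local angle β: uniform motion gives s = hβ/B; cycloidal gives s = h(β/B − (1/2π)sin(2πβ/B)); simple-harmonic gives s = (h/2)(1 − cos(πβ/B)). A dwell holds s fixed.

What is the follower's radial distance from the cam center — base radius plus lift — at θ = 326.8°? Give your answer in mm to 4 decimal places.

seg 1 [0°–233.5°] uniform, h=7: full span → s += 7 → s = 7.0000
seg 2 [233.5°–318.1°] cycloidal, h=6: full span → s += 6 → s = 13.0000
seg 3 [318.1°–360°] uniform, h=20: θ=326.8° here. β=8.7, B=41.9. 20·8.7/41.9 = 4.1527 → s = 17.1527
radial distance = base radius + s = 35 + 17.1527 = 52.1527

52.1527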